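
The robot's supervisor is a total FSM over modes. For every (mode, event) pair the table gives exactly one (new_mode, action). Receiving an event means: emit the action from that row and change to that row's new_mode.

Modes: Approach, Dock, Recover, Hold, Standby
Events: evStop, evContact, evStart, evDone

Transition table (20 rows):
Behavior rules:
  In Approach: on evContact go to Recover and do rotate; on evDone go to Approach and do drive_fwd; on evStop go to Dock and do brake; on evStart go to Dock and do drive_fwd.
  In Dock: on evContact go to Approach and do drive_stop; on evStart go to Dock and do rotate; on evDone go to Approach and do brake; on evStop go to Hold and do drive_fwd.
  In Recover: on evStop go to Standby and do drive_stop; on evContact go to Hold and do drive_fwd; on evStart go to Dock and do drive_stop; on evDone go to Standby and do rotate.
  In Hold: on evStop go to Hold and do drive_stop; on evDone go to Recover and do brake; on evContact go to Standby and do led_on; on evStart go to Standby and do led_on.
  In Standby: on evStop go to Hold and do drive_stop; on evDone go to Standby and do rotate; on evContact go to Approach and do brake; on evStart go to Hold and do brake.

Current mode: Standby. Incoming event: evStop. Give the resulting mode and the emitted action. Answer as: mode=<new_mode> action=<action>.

current mode = Standby; filter table to that mode:
  (Standby, evStop) → (Hold, drive_stop)  ← event matches
  (Standby, evDone) → (Standby, rotate)
  (Standby, evContact) → (Approach, brake)
  (Standby, evStart) → (Hold, brake)
event = evStop selects (Hold, drive_stop)

mode=Hold action=drive_stop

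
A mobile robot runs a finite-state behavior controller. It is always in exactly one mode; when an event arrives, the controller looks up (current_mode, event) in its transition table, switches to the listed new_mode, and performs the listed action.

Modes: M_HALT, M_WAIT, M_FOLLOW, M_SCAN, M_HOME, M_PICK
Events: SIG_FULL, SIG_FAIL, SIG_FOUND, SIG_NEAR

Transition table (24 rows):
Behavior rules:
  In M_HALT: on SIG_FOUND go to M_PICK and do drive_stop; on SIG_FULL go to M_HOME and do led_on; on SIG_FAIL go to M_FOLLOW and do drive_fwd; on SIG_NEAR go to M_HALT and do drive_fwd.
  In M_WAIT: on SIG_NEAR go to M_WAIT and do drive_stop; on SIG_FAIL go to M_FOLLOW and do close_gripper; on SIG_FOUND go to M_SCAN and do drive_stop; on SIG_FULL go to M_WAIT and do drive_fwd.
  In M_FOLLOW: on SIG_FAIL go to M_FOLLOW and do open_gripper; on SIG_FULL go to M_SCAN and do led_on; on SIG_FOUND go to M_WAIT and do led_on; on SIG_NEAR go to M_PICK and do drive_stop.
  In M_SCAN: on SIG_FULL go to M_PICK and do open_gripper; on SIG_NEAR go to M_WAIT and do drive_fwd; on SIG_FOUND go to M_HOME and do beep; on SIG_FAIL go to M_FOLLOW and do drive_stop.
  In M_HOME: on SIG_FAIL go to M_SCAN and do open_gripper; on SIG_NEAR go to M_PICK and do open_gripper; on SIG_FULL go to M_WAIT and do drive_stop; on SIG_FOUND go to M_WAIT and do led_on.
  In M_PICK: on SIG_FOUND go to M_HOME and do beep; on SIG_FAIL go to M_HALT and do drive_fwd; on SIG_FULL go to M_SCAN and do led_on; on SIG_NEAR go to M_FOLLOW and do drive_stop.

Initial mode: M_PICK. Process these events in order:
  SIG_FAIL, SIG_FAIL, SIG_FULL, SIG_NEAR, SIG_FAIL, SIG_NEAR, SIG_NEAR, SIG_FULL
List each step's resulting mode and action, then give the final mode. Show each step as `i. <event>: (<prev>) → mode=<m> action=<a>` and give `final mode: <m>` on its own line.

1. SIG_FAIL: (M_PICK) → mode=M_HALT action=drive_fwd
2. SIG_FAIL: (M_HALT) → mode=M_FOLLOW action=drive_fwd
3. SIG_FULL: (M_FOLLOW) → mode=M_SCAN action=led_on
4. SIG_NEAR: (M_SCAN) → mode=M_WAIT action=drive_fwd
5. SIG_FAIL: (M_WAIT) → mode=M_FOLLOW action=close_gripper
6. SIG_NEAR: (M_FOLLOW) → mode=M_PICK action=drive_stop
7. SIG_NEAR: (M_PICK) → mode=M_FOLLOW action=drive_stop
8. SIG_FULL: (M_FOLLOW) → mode=M_SCAN action=led_on

final mode: M_SCAN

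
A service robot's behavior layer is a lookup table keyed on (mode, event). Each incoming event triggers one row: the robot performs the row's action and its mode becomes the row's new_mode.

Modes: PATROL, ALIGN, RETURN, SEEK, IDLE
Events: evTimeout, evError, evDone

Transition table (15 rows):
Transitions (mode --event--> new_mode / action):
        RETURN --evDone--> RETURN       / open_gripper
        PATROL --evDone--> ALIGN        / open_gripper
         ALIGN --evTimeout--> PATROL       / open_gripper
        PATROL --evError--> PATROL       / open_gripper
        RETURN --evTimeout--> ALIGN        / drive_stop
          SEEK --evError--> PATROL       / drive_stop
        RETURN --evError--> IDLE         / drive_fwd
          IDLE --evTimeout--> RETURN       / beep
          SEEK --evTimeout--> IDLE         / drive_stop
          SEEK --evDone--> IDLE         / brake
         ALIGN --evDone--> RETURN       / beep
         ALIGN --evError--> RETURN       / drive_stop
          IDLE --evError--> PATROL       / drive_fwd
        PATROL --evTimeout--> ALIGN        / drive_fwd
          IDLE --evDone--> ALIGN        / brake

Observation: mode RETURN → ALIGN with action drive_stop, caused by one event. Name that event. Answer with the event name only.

try evTimeout: (RETURN, evTimeout) → (ALIGN, drive_stop)  ← matches
try evError: (RETURN, evError) → (IDLE, drive_fwd)
try evDone: (RETURN, evDone) → (RETURN, open_gripper)

evTimeout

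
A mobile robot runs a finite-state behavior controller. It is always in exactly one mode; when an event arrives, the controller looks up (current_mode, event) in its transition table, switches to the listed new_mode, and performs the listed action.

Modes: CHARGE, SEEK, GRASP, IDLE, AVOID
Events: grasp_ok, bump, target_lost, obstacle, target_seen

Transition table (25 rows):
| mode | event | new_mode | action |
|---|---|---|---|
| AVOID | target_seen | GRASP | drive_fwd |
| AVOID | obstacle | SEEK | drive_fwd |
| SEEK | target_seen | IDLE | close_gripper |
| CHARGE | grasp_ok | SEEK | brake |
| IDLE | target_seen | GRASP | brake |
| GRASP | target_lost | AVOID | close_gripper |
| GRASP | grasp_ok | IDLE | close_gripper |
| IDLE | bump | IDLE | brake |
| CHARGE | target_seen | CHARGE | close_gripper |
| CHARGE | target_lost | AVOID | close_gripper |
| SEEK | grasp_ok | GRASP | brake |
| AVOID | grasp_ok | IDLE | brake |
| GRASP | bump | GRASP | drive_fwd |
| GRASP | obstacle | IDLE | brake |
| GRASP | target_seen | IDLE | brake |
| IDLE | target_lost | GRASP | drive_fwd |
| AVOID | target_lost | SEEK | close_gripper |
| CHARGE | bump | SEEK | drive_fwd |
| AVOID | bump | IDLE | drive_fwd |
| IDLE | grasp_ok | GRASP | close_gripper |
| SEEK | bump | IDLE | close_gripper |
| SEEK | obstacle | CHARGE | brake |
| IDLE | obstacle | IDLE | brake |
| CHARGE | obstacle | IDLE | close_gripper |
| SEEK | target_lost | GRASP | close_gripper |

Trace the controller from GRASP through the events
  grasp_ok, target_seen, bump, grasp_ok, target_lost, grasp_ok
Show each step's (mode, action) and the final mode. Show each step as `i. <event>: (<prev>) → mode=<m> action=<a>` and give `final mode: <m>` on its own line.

final mode: IDLE

1. grasp_ok: (GRASP) → mode=IDLE action=close_gripper
2. target_seen: (IDLE) → mode=GRASP action=brake
3. bump: (GRASP) → mode=GRASP action=drive_fwd
4. grasp_ok: (GRASP) → mode=IDLE action=close_gripper
5. target_lost: (IDLE) → mode=GRASP action=drive_fwd
6. grasp_ok: (GRASP) → mode=IDLE action=close_gripper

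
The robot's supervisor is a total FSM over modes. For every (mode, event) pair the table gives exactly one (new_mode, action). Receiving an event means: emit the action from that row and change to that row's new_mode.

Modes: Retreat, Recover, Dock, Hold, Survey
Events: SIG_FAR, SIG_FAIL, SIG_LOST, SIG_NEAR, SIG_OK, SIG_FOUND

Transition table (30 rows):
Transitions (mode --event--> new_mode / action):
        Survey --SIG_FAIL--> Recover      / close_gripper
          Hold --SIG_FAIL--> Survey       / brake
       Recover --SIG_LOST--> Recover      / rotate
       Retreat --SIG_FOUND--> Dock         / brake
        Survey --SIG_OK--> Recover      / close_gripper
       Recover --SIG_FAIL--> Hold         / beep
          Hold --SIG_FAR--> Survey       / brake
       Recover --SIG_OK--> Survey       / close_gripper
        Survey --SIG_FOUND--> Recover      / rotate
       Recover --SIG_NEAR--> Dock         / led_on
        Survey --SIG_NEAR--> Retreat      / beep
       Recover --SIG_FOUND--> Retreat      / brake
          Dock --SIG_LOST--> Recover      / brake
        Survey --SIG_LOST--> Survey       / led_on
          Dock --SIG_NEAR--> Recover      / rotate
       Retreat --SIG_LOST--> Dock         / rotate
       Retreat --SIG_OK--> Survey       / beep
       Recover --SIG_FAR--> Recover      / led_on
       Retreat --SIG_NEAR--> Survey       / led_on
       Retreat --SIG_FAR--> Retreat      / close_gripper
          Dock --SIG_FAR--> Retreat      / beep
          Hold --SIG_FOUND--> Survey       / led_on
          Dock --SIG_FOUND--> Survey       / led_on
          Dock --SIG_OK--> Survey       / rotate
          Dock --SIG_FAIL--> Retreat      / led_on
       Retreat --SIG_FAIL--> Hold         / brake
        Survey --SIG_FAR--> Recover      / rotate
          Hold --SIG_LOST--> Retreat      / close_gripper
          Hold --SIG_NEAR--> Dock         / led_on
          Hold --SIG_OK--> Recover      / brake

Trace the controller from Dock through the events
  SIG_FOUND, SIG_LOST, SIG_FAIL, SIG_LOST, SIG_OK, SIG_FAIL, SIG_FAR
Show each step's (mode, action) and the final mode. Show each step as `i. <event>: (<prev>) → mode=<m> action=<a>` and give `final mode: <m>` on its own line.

1. SIG_FOUND: (Dock) → mode=Survey action=led_on
2. SIG_LOST: (Survey) → mode=Survey action=led_on
3. SIG_FAIL: (Survey) → mode=Recover action=close_gripper
4. SIG_LOST: (Recover) → mode=Recover action=rotate
5. SIG_OK: (Recover) → mode=Survey action=close_gripper
6. SIG_FAIL: (Survey) → mode=Recover action=close_gripper
7. SIG_FAR: (Recover) → mode=Recover action=led_on

final mode: Recover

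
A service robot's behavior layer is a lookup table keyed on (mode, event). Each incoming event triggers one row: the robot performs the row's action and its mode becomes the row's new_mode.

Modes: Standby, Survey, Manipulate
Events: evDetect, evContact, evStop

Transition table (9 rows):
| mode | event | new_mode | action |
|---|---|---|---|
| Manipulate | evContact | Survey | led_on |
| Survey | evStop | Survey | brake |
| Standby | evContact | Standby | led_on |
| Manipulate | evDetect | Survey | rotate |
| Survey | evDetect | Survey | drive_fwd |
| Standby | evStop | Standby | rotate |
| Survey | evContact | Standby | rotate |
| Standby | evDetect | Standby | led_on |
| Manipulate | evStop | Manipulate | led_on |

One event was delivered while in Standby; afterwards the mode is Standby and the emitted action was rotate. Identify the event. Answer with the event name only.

try evDetect: (Standby, evDetect) → (Standby, led_on)
try evContact: (Standby, evContact) → (Standby, led_on)
try evStop: (Standby, evStop) → (Standby, rotate)  ← matches

evStop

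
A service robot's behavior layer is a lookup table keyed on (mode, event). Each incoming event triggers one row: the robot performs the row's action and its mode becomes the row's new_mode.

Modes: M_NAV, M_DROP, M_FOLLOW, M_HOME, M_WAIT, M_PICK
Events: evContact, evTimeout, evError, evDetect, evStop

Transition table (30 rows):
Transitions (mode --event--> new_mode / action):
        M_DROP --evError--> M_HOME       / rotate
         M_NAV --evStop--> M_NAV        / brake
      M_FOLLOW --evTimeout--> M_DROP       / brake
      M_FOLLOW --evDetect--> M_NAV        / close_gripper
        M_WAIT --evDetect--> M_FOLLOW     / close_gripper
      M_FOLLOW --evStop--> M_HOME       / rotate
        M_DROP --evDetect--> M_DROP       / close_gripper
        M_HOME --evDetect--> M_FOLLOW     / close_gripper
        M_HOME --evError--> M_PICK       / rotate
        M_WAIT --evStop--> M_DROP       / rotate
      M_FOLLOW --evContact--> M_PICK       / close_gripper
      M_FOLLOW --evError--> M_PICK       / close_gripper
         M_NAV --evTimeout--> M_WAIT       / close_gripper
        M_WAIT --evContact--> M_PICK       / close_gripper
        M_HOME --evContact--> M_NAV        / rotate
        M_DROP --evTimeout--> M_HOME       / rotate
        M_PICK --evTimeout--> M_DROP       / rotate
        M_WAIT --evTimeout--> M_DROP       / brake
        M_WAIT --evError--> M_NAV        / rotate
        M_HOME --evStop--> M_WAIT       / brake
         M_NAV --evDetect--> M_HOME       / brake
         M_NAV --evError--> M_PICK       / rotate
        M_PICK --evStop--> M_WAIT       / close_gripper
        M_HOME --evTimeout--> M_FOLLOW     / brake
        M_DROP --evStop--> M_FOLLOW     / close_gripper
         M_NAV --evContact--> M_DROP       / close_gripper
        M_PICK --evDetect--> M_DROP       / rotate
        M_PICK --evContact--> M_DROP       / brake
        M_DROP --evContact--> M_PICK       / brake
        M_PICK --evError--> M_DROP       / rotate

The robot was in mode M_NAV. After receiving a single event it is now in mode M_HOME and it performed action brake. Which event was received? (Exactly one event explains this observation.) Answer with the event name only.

evDetect

try evContact: (M_NAV, evContact) → (M_DROP, close_gripper)
try evTimeout: (M_NAV, evTimeout) → (M_WAIT, close_gripper)
try evError: (M_NAV, evError) → (M_PICK, rotate)
try evDetect: (M_NAV, evDetect) → (M_HOME, brake)  ← matches
try evStop: (M_NAV, evStop) → (M_NAV, brake)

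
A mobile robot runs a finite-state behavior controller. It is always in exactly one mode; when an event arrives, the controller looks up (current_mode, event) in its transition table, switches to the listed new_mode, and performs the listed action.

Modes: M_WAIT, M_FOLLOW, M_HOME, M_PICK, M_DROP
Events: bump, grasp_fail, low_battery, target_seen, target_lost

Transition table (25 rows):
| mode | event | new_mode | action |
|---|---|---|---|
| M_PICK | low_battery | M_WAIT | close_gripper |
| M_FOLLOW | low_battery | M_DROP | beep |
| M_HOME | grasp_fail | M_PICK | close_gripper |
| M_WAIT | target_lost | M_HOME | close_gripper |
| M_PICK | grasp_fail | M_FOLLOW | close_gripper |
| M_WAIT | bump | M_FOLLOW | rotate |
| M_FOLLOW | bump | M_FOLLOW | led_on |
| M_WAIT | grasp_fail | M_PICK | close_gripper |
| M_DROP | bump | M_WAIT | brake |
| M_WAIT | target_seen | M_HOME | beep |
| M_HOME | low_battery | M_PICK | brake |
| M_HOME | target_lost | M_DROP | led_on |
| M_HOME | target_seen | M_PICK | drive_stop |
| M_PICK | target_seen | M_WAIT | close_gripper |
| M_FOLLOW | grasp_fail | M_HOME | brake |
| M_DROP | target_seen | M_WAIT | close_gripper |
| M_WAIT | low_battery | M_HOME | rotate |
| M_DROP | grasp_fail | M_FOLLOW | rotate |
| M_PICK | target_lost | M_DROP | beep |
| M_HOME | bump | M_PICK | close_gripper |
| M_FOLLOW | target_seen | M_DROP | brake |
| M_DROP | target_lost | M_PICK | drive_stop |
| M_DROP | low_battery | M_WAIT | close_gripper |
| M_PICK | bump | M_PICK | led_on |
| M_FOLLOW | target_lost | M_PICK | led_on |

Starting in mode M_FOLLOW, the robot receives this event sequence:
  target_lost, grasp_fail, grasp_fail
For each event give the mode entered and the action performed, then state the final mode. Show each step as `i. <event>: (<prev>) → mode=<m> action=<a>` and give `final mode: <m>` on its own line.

final mode: M_HOME

1. target_lost: (M_FOLLOW) → mode=M_PICK action=led_on
2. grasp_fail: (M_PICK) → mode=M_FOLLOW action=close_gripper
3. grasp_fail: (M_FOLLOW) → mode=M_HOME action=brake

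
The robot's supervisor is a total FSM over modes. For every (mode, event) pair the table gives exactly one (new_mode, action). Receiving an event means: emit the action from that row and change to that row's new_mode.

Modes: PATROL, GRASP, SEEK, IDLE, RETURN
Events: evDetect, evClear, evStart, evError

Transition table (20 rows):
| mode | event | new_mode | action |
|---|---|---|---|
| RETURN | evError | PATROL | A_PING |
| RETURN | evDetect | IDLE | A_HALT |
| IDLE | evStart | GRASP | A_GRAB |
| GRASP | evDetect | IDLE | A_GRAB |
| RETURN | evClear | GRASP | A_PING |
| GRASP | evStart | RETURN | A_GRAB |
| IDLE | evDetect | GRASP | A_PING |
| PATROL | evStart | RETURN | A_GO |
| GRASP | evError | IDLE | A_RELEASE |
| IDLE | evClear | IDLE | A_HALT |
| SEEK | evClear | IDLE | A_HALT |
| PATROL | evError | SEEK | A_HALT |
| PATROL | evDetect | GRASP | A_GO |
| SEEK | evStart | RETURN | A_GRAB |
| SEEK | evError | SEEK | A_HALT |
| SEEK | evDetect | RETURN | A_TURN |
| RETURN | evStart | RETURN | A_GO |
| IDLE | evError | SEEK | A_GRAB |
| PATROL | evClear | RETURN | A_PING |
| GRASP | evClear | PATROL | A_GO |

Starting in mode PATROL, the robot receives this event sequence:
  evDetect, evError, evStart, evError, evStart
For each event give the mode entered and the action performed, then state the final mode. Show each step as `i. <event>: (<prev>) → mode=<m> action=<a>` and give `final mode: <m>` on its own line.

final mode: GRASP

1. evDetect: (PATROL) → mode=GRASP action=A_GO
2. evError: (GRASP) → mode=IDLE action=A_RELEASE
3. evStart: (IDLE) → mode=GRASP action=A_GRAB
4. evError: (GRASP) → mode=IDLE action=A_RELEASE
5. evStart: (IDLE) → mode=GRASP action=A_GRAB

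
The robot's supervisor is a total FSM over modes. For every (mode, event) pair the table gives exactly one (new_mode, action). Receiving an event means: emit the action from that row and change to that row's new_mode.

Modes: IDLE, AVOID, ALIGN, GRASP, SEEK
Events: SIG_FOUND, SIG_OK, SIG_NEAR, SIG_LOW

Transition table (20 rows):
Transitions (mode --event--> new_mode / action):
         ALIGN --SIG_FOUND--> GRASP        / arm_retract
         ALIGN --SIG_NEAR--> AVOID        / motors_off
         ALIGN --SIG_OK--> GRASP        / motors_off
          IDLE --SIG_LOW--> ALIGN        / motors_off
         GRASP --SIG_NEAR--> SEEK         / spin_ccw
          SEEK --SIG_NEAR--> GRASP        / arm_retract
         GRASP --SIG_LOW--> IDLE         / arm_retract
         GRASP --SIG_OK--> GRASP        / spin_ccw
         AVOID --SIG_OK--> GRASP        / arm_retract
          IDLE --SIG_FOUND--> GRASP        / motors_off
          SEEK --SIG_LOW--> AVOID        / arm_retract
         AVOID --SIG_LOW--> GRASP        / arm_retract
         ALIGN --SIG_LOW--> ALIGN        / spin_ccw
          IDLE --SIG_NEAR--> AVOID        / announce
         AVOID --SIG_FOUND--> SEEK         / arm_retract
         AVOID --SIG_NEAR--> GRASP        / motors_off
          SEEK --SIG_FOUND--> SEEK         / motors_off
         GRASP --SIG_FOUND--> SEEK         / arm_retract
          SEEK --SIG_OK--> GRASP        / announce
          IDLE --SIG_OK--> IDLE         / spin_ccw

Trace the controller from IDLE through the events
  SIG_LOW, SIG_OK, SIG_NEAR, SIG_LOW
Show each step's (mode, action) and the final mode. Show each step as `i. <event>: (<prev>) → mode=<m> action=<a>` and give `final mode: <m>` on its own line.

1. SIG_LOW: (IDLE) → mode=ALIGN action=motors_off
2. SIG_OK: (ALIGN) → mode=GRASP action=motors_off
3. SIG_NEAR: (GRASP) → mode=SEEK action=spin_ccw
4. SIG_LOW: (SEEK) → mode=AVOID action=arm_retract

final mode: AVOID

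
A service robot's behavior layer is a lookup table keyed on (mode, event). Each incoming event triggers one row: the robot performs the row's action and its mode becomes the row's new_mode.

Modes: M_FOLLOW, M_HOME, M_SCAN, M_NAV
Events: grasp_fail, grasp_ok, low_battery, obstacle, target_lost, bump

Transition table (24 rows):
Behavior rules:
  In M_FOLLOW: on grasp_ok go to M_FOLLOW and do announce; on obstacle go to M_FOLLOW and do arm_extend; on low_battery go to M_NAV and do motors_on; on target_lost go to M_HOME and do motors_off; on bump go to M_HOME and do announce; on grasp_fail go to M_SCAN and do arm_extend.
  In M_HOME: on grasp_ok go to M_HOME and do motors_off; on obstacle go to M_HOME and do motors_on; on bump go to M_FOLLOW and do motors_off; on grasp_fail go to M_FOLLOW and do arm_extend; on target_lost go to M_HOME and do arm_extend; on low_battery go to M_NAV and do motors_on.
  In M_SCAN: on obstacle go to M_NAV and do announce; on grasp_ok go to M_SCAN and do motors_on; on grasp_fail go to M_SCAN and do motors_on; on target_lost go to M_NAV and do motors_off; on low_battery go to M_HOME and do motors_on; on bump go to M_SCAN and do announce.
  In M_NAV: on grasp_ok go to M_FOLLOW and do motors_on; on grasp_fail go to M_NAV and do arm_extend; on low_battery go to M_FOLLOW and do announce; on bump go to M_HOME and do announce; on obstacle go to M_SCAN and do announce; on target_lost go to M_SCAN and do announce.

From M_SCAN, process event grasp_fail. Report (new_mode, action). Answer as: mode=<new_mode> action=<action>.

current mode = M_SCAN; filter table to that mode:
  (M_SCAN, obstacle) → (M_NAV, announce)
  (M_SCAN, grasp_ok) → (M_SCAN, motors_on)
  (M_SCAN, grasp_fail) → (M_SCAN, motors_on)  ← event matches
  (M_SCAN, target_lost) → (M_NAV, motors_off)
  (M_SCAN, low_battery) → (M_HOME, motors_on)
  (M_SCAN, bump) → (M_SCAN, announce)
event = grasp_fail selects (M_SCAN, motors_on)

mode=M_SCAN action=motors_on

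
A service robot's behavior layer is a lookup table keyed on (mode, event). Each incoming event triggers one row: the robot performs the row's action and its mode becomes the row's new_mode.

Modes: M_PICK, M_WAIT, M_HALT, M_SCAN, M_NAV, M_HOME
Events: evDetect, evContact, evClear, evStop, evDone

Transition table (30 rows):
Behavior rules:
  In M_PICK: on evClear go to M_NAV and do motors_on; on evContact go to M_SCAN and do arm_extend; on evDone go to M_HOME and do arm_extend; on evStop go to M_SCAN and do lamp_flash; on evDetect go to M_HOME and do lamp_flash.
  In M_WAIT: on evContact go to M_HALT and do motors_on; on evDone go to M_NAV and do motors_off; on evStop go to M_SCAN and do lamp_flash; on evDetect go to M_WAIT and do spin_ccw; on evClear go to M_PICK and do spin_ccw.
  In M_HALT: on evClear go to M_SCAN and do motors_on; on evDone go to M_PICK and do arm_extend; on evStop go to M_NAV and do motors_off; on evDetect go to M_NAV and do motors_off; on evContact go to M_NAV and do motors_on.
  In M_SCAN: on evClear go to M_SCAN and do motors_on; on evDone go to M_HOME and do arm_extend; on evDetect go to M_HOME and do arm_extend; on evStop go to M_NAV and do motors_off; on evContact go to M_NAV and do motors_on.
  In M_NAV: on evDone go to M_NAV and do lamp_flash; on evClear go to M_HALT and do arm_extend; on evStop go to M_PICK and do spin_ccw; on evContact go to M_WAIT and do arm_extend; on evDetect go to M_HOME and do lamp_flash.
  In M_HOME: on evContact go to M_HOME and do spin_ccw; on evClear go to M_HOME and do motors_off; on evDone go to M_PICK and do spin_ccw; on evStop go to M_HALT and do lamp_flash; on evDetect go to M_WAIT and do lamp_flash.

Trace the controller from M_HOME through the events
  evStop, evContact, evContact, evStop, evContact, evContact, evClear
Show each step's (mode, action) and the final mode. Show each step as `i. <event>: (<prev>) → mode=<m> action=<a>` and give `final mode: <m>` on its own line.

final mode: M_PICK

1. evStop: (M_HOME) → mode=M_HALT action=lamp_flash
2. evContact: (M_HALT) → mode=M_NAV action=motors_on
3. evContact: (M_NAV) → mode=M_WAIT action=arm_extend
4. evStop: (M_WAIT) → mode=M_SCAN action=lamp_flash
5. evContact: (M_SCAN) → mode=M_NAV action=motors_on
6. evContact: (M_NAV) → mode=M_WAIT action=arm_extend
7. evClear: (M_WAIT) → mode=M_PICK action=spin_ccw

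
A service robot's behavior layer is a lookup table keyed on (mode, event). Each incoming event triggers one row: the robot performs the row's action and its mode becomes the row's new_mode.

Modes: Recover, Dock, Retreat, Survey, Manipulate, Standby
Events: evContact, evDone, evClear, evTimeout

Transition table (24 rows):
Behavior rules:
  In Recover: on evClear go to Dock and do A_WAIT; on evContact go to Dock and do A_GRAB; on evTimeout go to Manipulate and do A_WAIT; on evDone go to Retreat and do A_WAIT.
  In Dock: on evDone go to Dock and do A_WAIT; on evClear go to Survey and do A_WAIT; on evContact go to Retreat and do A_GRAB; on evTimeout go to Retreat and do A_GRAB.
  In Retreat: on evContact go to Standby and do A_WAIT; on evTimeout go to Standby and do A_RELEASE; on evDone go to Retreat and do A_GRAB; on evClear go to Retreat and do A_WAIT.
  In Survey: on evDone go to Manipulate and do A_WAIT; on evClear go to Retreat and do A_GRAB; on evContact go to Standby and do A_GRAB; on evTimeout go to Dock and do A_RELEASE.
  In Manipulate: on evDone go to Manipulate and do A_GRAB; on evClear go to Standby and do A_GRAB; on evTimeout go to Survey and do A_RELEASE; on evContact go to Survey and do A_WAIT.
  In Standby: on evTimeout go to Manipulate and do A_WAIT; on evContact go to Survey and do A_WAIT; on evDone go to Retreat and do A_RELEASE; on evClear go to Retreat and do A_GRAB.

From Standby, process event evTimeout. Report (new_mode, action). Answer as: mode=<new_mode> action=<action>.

mode=Manipulate action=A_WAIT

current mode = Standby; filter table to that mode:
  (Standby, evTimeout) → (Manipulate, A_WAIT)  ← event matches
  (Standby, evContact) → (Survey, A_WAIT)
  (Standby, evDone) → (Retreat, A_RELEASE)
  (Standby, evClear) → (Retreat, A_GRAB)
event = evTimeout selects (Manipulate, A_WAIT)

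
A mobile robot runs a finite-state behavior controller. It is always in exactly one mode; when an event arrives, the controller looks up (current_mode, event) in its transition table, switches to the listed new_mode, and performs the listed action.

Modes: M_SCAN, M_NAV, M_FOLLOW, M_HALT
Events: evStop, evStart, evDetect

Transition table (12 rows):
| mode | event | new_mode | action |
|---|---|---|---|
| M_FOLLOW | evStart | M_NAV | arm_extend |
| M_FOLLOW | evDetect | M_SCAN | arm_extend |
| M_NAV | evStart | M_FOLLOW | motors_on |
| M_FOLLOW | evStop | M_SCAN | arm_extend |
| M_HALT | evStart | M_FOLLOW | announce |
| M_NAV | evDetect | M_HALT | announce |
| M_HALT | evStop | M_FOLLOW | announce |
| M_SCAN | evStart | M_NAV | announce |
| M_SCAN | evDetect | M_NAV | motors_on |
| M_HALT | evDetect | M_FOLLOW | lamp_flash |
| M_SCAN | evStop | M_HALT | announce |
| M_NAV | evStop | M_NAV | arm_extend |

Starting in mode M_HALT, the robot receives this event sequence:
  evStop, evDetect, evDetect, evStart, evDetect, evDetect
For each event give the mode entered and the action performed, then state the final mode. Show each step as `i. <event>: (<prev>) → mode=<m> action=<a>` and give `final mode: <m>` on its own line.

1. evStop: (M_HALT) → mode=M_FOLLOW action=announce
2. evDetect: (M_FOLLOW) → mode=M_SCAN action=arm_extend
3. evDetect: (M_SCAN) → mode=M_NAV action=motors_on
4. evStart: (M_NAV) → mode=M_FOLLOW action=motors_on
5. evDetect: (M_FOLLOW) → mode=M_SCAN action=arm_extend
6. evDetect: (M_SCAN) → mode=M_NAV action=motors_on

final mode: M_NAV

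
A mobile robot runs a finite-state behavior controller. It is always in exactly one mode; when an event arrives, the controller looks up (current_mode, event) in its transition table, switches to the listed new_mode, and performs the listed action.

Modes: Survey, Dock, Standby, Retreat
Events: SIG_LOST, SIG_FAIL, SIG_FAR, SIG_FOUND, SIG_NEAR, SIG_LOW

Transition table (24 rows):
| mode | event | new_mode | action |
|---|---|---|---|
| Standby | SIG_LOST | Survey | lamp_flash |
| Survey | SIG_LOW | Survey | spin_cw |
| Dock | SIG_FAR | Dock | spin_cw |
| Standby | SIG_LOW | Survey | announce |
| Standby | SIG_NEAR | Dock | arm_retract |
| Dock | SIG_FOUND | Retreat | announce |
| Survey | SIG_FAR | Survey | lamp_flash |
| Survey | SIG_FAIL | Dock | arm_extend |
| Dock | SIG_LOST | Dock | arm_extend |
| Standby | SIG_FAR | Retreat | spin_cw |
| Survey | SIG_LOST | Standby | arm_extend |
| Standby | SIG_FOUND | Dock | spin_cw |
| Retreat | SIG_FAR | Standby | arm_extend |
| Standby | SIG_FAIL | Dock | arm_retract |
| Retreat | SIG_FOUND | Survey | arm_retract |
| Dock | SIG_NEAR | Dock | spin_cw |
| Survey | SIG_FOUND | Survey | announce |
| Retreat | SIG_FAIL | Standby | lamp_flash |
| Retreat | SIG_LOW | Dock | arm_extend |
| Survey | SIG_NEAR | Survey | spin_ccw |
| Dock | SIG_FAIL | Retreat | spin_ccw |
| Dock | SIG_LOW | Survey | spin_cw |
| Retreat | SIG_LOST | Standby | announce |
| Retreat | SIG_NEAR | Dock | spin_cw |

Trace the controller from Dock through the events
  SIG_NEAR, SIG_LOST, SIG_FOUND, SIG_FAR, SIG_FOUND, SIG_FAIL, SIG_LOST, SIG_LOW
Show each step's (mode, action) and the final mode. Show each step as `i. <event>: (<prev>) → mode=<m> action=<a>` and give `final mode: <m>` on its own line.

final mode: Survey

1. SIG_NEAR: (Dock) → mode=Dock action=spin_cw
2. SIG_LOST: (Dock) → mode=Dock action=arm_extend
3. SIG_FOUND: (Dock) → mode=Retreat action=announce
4. SIG_FAR: (Retreat) → mode=Standby action=arm_extend
5. SIG_FOUND: (Standby) → mode=Dock action=spin_cw
6. SIG_FAIL: (Dock) → mode=Retreat action=spin_ccw
7. SIG_LOST: (Retreat) → mode=Standby action=announce
8. SIG_LOW: (Standby) → mode=Survey action=announce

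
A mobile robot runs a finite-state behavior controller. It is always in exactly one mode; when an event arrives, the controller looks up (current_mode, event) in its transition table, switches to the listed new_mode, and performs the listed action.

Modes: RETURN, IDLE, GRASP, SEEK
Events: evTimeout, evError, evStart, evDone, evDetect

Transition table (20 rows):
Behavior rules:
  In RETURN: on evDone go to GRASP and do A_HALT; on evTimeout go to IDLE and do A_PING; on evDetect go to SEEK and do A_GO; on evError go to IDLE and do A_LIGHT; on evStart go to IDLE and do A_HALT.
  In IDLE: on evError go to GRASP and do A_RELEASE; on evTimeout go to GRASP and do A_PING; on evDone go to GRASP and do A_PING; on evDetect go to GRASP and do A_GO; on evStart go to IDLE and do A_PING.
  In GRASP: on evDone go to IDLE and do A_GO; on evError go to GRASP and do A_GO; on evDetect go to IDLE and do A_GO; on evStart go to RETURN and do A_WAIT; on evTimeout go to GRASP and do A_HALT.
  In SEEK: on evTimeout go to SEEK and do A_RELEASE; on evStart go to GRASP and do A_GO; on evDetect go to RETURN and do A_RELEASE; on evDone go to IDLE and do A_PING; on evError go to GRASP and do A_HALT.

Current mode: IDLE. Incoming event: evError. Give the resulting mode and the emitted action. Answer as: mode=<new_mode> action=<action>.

mode=GRASP action=A_RELEASE

current mode = IDLE; filter table to that mode:
  (IDLE, evError) → (GRASP, A_RELEASE)  ← event matches
  (IDLE, evTimeout) → (GRASP, A_PING)
  (IDLE, evDone) → (GRASP, A_PING)
  (IDLE, evDetect) → (GRASP, A_GO)
  (IDLE, evStart) → (IDLE, A_PING)
event = evError selects (GRASP, A_RELEASE)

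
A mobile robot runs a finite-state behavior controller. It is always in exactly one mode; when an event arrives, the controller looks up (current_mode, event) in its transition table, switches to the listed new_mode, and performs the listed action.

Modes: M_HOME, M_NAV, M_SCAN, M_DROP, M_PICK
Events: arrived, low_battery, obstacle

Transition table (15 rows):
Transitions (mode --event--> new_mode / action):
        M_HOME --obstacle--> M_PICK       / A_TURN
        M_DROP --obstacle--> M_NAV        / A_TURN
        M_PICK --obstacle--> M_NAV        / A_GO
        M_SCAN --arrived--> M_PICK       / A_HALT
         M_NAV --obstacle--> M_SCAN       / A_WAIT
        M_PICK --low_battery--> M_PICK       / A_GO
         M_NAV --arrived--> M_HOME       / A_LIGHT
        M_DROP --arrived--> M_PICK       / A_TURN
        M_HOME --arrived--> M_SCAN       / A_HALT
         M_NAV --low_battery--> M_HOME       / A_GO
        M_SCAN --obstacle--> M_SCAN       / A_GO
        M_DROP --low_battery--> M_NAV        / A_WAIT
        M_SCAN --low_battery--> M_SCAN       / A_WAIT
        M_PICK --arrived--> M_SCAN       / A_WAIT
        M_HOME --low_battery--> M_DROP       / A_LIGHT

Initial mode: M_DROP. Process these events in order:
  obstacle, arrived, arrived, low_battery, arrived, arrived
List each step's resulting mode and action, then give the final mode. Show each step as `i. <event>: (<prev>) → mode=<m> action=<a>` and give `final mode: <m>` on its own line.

final mode: M_SCAN

1. obstacle: (M_DROP) → mode=M_NAV action=A_TURN
2. arrived: (M_NAV) → mode=M_HOME action=A_LIGHT
3. arrived: (M_HOME) → mode=M_SCAN action=A_HALT
4. low_battery: (M_SCAN) → mode=M_SCAN action=A_WAIT
5. arrived: (M_SCAN) → mode=M_PICK action=A_HALT
6. arrived: (M_PICK) → mode=M_SCAN action=A_WAIT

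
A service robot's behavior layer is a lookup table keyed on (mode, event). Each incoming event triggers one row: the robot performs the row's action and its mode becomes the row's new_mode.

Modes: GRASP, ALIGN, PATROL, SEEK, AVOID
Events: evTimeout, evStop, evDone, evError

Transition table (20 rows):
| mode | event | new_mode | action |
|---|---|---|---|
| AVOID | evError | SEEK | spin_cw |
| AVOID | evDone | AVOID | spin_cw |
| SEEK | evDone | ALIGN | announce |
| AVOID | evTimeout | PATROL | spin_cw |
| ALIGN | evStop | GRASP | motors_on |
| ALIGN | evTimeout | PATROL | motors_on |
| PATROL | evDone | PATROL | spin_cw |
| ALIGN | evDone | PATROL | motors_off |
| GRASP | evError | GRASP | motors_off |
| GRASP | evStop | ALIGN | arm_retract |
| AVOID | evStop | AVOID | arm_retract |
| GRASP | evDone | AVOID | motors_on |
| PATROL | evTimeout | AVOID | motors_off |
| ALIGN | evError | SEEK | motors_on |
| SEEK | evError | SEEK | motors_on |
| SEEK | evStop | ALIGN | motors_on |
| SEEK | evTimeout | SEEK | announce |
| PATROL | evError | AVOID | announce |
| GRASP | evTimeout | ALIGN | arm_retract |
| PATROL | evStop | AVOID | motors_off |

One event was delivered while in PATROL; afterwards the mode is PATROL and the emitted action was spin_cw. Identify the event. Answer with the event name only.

evDone

try evTimeout: (PATROL, evTimeout) → (AVOID, motors_off)
try evStop: (PATROL, evStop) → (AVOID, motors_off)
try evDone: (PATROL, evDone) → (PATROL, spin_cw)  ← matches
try evError: (PATROL, evError) → (AVOID, announce)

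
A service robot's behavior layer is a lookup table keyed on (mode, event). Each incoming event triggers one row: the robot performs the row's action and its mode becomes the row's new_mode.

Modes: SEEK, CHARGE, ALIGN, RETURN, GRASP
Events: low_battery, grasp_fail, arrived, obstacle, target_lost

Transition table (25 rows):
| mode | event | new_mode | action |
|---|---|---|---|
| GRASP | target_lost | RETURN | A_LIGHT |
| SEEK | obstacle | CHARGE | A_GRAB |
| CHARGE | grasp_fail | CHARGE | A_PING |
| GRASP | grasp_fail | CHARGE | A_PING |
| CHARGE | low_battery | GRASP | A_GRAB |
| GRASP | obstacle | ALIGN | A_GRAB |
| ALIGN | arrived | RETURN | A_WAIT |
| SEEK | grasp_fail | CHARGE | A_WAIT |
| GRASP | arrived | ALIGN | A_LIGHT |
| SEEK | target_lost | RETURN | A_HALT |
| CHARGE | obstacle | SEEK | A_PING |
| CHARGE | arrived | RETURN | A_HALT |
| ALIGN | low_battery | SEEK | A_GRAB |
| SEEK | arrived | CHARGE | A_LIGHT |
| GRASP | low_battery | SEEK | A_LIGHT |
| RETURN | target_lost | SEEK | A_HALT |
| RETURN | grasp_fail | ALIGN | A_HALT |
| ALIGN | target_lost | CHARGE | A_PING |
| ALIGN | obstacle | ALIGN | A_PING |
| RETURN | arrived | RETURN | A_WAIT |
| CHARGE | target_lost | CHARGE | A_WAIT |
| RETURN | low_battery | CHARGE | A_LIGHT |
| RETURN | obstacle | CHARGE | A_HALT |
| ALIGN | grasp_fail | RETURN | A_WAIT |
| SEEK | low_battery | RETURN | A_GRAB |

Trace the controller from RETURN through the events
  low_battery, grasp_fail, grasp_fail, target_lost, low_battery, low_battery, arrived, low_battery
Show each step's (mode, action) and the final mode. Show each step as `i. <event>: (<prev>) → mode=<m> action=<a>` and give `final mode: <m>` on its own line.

final mode: GRASP

1. low_battery: (RETURN) → mode=CHARGE action=A_LIGHT
2. grasp_fail: (CHARGE) → mode=CHARGE action=A_PING
3. grasp_fail: (CHARGE) → mode=CHARGE action=A_PING
4. target_lost: (CHARGE) → mode=CHARGE action=A_WAIT
5. low_battery: (CHARGE) → mode=GRASP action=A_GRAB
6. low_battery: (GRASP) → mode=SEEK action=A_LIGHT
7. arrived: (SEEK) → mode=CHARGE action=A_LIGHT
8. low_battery: (CHARGE) → mode=GRASP action=A_GRAB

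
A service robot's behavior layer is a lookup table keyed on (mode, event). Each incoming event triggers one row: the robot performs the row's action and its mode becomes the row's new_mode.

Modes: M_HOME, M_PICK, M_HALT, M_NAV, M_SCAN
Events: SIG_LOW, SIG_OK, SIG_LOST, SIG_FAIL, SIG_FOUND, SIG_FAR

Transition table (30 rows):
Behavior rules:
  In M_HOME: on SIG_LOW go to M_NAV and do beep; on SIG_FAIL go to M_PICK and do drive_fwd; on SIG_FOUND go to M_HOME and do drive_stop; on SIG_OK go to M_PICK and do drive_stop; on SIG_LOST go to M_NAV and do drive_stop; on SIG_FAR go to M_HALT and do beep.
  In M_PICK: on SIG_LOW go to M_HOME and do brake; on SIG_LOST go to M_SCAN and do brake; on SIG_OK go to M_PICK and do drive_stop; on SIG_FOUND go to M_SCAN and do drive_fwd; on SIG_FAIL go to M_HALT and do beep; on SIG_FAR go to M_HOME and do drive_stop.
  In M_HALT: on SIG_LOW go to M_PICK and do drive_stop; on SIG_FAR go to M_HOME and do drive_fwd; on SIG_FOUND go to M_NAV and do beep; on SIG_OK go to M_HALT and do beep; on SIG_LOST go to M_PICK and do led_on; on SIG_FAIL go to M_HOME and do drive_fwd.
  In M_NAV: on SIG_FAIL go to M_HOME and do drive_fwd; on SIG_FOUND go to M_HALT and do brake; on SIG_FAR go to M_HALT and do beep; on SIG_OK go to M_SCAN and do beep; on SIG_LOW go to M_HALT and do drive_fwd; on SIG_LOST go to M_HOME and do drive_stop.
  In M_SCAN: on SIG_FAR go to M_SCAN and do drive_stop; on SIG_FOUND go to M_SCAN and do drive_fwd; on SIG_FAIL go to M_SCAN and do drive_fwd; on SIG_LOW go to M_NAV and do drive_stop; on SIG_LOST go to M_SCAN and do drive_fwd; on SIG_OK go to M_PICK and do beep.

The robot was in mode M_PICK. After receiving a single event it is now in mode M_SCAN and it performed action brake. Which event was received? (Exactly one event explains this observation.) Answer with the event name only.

SIG_LOST

try SIG_LOW: (M_PICK, SIG_LOW) → (M_HOME, brake)
try SIG_OK: (M_PICK, SIG_OK) → (M_PICK, drive_stop)
try SIG_LOST: (M_PICK, SIG_LOST) → (M_SCAN, brake)  ← matches
try SIG_FAIL: (M_PICK, SIG_FAIL) → (M_HALT, beep)
try SIG_FOUND: (M_PICK, SIG_FOUND) → (M_SCAN, drive_fwd)
try SIG_FAR: (M_PICK, SIG_FAR) → (M_HOME, drive_stop)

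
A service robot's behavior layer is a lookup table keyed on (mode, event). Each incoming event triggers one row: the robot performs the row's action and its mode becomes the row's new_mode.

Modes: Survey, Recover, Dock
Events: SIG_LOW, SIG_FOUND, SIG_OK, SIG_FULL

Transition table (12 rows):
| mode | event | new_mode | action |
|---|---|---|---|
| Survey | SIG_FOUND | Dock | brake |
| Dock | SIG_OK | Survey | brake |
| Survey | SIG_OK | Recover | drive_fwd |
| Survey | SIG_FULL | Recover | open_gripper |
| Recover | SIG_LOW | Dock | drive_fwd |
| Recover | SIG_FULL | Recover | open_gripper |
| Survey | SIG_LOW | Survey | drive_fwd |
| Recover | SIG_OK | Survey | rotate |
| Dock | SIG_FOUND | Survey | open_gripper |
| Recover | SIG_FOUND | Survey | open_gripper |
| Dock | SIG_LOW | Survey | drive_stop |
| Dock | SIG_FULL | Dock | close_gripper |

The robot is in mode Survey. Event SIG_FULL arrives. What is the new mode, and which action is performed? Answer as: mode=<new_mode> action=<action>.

mode=Recover action=open_gripper

current mode = Survey; filter table to that mode:
  (Survey, SIG_FOUND) → (Dock, brake)
  (Survey, SIG_OK) → (Recover, drive_fwd)
  (Survey, SIG_FULL) → (Recover, open_gripper)  ← event matches
  (Survey, SIG_LOW) → (Survey, drive_fwd)
event = SIG_FULL selects (Recover, open_gripper)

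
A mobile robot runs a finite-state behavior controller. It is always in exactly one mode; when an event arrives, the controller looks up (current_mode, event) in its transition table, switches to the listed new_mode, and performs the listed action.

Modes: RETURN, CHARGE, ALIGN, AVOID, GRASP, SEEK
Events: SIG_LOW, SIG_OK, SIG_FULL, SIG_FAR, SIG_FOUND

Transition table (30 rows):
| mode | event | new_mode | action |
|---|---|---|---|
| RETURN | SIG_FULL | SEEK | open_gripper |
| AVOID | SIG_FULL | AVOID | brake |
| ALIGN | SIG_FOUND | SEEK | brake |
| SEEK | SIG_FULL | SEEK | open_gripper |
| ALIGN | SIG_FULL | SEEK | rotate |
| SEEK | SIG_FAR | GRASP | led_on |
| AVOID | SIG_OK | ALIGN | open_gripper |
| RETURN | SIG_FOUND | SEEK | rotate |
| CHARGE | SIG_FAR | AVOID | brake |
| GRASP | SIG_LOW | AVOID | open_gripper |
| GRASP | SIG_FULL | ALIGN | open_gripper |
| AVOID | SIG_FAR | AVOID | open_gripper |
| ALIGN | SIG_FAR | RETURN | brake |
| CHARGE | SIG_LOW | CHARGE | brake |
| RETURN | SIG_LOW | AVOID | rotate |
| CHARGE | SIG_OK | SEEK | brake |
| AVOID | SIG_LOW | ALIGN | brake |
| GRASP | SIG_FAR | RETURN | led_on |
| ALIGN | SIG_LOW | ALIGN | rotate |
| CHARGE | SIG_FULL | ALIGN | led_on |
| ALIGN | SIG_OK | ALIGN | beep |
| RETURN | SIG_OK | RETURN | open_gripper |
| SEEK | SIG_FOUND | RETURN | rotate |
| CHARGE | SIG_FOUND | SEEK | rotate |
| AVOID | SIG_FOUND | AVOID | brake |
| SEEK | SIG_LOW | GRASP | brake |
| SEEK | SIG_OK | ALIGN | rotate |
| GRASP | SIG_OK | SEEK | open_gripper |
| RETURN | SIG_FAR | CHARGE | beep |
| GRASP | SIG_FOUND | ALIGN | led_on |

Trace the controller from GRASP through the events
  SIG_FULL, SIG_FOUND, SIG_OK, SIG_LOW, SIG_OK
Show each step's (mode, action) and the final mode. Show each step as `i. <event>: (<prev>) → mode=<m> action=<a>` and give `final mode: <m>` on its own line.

final mode: ALIGN

1. SIG_FULL: (GRASP) → mode=ALIGN action=open_gripper
2. SIG_FOUND: (ALIGN) → mode=SEEK action=brake
3. SIG_OK: (SEEK) → mode=ALIGN action=rotate
4. SIG_LOW: (ALIGN) → mode=ALIGN action=rotate
5. SIG_OK: (ALIGN) → mode=ALIGN action=beep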